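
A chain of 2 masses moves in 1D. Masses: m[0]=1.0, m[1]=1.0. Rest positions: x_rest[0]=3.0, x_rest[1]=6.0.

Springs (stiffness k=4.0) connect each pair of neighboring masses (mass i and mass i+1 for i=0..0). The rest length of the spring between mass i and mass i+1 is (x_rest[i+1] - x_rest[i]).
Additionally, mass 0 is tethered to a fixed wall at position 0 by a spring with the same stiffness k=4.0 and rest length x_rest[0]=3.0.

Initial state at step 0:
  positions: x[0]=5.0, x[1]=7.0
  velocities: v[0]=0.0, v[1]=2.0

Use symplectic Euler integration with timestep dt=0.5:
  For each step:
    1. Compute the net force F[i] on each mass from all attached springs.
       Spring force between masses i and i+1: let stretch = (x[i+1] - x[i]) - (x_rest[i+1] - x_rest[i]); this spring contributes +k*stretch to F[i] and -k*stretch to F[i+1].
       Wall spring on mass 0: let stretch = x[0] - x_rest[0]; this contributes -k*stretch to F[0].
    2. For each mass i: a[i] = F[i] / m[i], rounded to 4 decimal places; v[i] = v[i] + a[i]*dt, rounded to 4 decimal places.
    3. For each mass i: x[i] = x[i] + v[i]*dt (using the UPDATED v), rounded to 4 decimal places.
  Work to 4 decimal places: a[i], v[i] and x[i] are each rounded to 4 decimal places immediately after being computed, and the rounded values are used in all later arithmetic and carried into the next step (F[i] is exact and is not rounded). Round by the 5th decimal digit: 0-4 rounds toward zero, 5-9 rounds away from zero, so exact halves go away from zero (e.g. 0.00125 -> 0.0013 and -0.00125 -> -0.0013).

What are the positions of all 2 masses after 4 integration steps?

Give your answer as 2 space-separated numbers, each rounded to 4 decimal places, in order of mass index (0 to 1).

Step 0: x=[5.0000 7.0000] v=[0.0000 2.0000]
Step 1: x=[2.0000 9.0000] v=[-6.0000 4.0000]
Step 2: x=[4.0000 7.0000] v=[4.0000 -4.0000]
Step 3: x=[5.0000 5.0000] v=[2.0000 -4.0000]
Step 4: x=[1.0000 6.0000] v=[-8.0000 2.0000]

Answer: 1.0000 6.0000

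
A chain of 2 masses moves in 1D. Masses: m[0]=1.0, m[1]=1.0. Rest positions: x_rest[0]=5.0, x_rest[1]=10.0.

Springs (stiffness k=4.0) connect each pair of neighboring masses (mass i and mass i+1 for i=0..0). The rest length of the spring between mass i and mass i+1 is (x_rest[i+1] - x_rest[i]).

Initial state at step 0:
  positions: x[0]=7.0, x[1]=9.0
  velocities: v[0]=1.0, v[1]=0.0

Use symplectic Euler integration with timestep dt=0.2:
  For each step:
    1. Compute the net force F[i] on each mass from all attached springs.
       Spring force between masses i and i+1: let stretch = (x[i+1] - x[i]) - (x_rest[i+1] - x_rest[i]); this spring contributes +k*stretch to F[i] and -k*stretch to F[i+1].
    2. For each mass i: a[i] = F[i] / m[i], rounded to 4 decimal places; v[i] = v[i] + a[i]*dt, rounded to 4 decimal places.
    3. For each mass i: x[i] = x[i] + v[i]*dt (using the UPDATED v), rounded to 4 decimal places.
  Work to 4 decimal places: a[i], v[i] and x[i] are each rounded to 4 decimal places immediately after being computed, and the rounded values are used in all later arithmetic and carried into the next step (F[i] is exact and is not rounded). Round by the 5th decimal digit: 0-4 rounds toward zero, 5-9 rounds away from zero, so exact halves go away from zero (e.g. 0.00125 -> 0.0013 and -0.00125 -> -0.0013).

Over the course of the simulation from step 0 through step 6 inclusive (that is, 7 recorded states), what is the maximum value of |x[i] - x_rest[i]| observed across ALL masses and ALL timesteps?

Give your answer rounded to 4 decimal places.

Step 0: x=[7.0000 9.0000] v=[1.0000 0.0000]
Step 1: x=[6.7200 9.4800] v=[-1.4000 2.4000]
Step 2: x=[6.0816 10.3184] v=[-3.1920 4.1920]
Step 3: x=[5.3211 11.2789] v=[-3.8026 4.8026]
Step 4: x=[4.7138 12.0862] v=[-3.0364 4.0364]
Step 5: x=[4.4861 12.5139] v=[-1.1385 2.1385]
Step 6: x=[4.7428 12.4572] v=[1.2837 -0.2837]
Max displacement = 2.5139

Answer: 2.5139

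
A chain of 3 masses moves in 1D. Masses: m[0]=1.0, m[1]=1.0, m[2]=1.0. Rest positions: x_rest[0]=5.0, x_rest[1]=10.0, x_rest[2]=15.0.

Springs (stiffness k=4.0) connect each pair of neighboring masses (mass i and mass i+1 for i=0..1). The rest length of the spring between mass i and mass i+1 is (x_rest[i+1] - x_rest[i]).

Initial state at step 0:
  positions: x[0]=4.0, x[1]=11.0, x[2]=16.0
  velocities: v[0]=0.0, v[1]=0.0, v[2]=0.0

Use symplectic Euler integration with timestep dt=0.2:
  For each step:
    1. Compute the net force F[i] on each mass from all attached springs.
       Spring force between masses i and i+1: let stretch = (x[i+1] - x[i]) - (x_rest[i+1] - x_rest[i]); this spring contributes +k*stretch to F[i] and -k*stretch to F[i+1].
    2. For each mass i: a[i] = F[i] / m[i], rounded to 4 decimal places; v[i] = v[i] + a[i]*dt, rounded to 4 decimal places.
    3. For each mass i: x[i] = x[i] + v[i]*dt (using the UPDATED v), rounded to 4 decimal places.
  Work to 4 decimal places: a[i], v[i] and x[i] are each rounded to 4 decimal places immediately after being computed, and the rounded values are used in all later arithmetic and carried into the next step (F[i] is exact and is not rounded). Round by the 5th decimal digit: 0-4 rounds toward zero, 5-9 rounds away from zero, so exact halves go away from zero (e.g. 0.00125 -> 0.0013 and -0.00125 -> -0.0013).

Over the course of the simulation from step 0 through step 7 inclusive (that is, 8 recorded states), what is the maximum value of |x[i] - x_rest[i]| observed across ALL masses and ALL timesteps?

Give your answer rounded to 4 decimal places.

Answer: 1.2573

Derivation:
Step 0: x=[4.0000 11.0000 16.0000] v=[0.0000 0.0000 0.0000]
Step 1: x=[4.3200 10.6800 16.0000] v=[1.6000 -1.6000 0.0000]
Step 2: x=[4.8576 10.1936 15.9488] v=[2.6880 -2.4320 -0.2560]
Step 3: x=[5.4490 9.7743 15.7768] v=[2.9568 -2.0966 -0.8602]
Step 4: x=[5.9324 9.6233 15.4444] v=[2.4170 -0.7548 -1.6622]
Step 5: x=[6.2063 9.8132 14.9806] v=[1.3697 0.9494 -2.3191]
Step 6: x=[6.2573 10.2528 14.4900] v=[0.2552 2.1978 -2.4530]
Step 7: x=[6.1476 10.7310 14.1214] v=[-0.5484 2.3912 -1.8428]
Max displacement = 1.2573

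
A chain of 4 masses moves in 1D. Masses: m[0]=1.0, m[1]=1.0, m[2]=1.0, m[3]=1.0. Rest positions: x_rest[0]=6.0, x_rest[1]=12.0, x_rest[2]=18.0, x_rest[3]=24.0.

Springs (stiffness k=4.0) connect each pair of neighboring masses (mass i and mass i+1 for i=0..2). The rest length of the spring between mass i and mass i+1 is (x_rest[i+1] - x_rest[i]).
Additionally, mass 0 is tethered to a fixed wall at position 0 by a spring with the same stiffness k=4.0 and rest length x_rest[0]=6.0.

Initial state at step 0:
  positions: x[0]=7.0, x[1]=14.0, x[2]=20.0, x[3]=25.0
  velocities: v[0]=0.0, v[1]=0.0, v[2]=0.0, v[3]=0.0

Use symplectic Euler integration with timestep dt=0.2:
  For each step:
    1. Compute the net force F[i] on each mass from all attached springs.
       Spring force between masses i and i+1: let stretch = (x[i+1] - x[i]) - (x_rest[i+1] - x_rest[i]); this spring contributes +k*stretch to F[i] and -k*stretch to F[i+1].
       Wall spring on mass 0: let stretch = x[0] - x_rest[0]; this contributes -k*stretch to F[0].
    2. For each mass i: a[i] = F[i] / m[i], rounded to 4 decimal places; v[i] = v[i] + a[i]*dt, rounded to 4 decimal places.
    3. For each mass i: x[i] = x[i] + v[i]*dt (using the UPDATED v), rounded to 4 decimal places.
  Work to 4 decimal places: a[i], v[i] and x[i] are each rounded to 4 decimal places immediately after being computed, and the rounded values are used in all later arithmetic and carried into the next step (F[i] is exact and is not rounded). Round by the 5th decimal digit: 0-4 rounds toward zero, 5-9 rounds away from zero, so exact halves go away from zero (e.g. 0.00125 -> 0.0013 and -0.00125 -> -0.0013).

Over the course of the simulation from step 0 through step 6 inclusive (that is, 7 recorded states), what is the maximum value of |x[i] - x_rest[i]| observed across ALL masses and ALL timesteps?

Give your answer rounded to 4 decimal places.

Step 0: x=[7.0000 14.0000 20.0000 25.0000] v=[0.0000 0.0000 0.0000 0.0000]
Step 1: x=[7.0000 13.8400 19.8400 25.1600] v=[0.0000 -0.8000 -0.8000 0.8000]
Step 2: x=[6.9744 13.5456 19.5712 25.4288] v=[-0.1280 -1.4720 -1.3440 1.3440]
Step 3: x=[6.8843 13.1639 19.2755 25.7204] v=[-0.4506 -1.9085 -1.4784 1.4579]
Step 4: x=[6.6974 12.7553 19.0331 25.9408] v=[-0.9344 -2.0429 -1.2118 1.1020]
Step 5: x=[6.4082 12.3819 18.8915 26.0160] v=[-1.4460 -1.8670 -0.7079 0.3758]
Step 6: x=[6.0495 12.0942 18.8483 25.9112] v=[-1.7936 -1.4383 -0.2160 -0.5238]
Max displacement = 2.0160

Answer: 2.0160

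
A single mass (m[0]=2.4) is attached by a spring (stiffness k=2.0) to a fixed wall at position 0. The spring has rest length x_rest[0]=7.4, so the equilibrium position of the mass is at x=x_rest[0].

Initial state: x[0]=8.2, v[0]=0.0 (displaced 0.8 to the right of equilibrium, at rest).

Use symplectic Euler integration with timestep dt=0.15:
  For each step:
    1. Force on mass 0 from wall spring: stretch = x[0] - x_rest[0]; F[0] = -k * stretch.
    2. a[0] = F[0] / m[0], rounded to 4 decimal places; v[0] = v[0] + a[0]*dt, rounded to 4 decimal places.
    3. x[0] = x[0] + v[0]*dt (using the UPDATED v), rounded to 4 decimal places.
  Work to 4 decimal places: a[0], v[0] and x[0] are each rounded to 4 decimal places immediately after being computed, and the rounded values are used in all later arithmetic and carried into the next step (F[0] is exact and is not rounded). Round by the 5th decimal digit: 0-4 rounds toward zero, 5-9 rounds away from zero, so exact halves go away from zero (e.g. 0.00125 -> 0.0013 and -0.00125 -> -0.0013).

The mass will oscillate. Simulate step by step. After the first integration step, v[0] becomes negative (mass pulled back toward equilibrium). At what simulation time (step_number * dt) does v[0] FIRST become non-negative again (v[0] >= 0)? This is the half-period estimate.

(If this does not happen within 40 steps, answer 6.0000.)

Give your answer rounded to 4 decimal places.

Answer: 3.4500

Derivation:
Step 0: x=[8.2000] v=[0.0000]
Step 1: x=[8.1850] v=[-0.1000]
Step 2: x=[8.1553] v=[-0.1981]
Step 3: x=[8.1114] v=[-0.2925]
Step 4: x=[8.0542] v=[-0.3814]
Step 5: x=[7.9847] v=[-0.4632]
Step 6: x=[7.9043] v=[-0.5363]
Step 7: x=[7.8144] v=[-0.5993]
Step 8: x=[7.7167] v=[-0.6511]
Step 9: x=[7.6131] v=[-0.6907]
Step 10: x=[7.5055] v=[-0.7173]
Step 11: x=[7.3959] v=[-0.7305]
Step 12: x=[7.2864] v=[-0.7300]
Step 13: x=[7.1790] v=[-0.7158]
Step 14: x=[7.0758] v=[-0.6882]
Step 15: x=[6.9786] v=[-0.6477]
Step 16: x=[6.8894] v=[-0.5950]
Step 17: x=[6.8097] v=[-0.5312]
Step 18: x=[6.7411] v=[-0.4574]
Step 19: x=[6.6849] v=[-0.3750]
Step 20: x=[6.6421] v=[-0.2856]
Step 21: x=[6.6135] v=[-0.1909]
Step 22: x=[6.5996] v=[-0.0926]
Step 23: x=[6.6007] v=[0.0075]
First v>=0 after going negative at step 23, time=3.4500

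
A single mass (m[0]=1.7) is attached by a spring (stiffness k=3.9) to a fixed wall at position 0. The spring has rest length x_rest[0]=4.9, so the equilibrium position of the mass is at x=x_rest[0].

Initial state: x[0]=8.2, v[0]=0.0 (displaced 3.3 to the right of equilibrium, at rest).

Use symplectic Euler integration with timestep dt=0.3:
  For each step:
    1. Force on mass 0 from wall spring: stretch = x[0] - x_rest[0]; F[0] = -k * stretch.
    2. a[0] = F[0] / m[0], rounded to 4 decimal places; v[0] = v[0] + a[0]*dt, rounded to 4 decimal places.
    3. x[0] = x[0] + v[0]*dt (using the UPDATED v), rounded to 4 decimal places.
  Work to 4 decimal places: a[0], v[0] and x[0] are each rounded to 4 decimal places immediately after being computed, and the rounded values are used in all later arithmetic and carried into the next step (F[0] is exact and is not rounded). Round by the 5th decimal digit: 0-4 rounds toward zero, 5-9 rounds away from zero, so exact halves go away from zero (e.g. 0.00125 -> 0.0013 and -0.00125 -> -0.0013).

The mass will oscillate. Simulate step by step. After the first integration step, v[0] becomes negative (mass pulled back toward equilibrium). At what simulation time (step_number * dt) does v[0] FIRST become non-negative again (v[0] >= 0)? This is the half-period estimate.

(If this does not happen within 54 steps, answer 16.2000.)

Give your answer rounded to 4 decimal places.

Step 0: x=[8.2000] v=[0.0000]
Step 1: x=[7.5186] v=[-2.2712]
Step 2: x=[6.2966] v=[-4.0734]
Step 3: x=[4.7862] v=[-5.0346]
Step 4: x=[3.2993] v=[-4.9563]
Step 5: x=[2.1429] v=[-3.8546]
Step 6: x=[1.5558] v=[-1.9571]
Step 7: x=[1.6592] v=[0.3445]
First v>=0 after going negative at step 7, time=2.1000

Answer: 2.1000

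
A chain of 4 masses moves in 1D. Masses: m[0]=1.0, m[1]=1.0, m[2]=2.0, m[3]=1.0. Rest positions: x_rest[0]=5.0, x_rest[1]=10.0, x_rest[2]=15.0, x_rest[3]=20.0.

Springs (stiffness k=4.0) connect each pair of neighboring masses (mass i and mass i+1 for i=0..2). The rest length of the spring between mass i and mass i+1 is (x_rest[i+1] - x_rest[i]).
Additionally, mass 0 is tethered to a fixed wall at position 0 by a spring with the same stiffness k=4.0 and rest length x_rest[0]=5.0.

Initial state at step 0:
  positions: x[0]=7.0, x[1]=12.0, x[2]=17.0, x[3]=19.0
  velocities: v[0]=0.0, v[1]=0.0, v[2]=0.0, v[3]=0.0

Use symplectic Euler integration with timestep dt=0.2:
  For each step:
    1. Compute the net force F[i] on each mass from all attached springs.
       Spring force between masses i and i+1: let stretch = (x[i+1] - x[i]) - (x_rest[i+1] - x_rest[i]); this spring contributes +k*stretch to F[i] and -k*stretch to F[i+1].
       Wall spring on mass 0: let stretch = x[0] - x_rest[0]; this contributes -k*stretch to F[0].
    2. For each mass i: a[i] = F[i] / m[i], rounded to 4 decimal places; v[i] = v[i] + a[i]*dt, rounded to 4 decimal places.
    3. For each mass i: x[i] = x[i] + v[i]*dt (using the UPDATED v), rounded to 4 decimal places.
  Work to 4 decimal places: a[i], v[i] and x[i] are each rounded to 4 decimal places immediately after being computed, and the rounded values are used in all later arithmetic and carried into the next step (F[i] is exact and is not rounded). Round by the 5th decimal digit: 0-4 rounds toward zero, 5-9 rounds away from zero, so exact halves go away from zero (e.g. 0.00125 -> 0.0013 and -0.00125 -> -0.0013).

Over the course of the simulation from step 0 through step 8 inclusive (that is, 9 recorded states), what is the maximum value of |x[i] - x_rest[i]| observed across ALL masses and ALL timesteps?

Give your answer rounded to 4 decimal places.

Step 0: x=[7.0000 12.0000 17.0000 19.0000] v=[0.0000 0.0000 0.0000 0.0000]
Step 1: x=[6.6800 12.0000 16.7600 19.4800] v=[-1.6000 0.0000 -1.2000 2.4000]
Step 2: x=[6.1424 11.9104 16.3568 20.3248] v=[-2.6880 -0.4480 -2.0160 4.2240]
Step 3: x=[5.5449 11.6093 15.9153 21.3347] v=[-2.9875 -1.5053 -2.2074 5.0496]
Step 4: x=[5.0305 11.0269 15.5629 22.2775] v=[-2.5719 -2.9120 -1.7620 4.7141]
Step 5: x=[4.6707 10.2108 15.3848 22.9460] v=[-1.7992 -4.0803 -0.8906 3.3424]
Step 6: x=[4.4500 9.3362 15.3977 23.2047] v=[-1.1037 -4.3732 0.0643 1.2934]
Step 7: x=[4.2991 8.6496 15.5502 23.0143] v=[-0.7547 -3.4330 0.7625 -0.9522]
Step 8: x=[4.1564 8.3710 15.7478 22.4296] v=[-0.7136 -1.3929 0.9879 -2.9235]
Max displacement = 3.2047

Answer: 3.2047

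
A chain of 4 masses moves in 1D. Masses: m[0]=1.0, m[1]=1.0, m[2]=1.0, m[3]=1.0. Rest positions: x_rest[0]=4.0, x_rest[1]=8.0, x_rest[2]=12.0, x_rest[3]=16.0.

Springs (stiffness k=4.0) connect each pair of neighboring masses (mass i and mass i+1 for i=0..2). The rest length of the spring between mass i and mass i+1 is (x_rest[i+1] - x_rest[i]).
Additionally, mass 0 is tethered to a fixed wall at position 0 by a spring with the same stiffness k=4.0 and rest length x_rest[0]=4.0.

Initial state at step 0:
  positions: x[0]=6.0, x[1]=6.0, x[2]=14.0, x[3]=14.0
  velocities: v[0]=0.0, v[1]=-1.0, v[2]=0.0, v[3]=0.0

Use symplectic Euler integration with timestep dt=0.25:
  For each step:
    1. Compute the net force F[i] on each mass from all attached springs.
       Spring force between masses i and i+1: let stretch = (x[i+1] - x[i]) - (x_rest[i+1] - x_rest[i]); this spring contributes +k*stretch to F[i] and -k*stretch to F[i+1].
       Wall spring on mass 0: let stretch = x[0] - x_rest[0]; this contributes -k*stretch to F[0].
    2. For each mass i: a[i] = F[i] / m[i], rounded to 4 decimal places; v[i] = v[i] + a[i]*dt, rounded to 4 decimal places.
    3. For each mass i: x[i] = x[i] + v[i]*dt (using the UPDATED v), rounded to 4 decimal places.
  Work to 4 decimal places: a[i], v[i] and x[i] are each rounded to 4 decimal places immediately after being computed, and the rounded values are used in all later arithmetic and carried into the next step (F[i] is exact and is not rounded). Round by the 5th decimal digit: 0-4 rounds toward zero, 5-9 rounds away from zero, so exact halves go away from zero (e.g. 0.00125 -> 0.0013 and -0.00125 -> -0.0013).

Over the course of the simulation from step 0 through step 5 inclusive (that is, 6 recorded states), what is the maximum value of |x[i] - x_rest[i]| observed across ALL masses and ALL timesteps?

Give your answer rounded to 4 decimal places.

Step 0: x=[6.0000 6.0000 14.0000 14.0000] v=[0.0000 -1.0000 0.0000 0.0000]
Step 1: x=[4.5000 7.7500 12.0000 15.0000] v=[-6.0000 7.0000 -8.0000 4.0000]
Step 2: x=[2.6875 9.7500 9.6875 16.2500] v=[-7.2500 8.0000 -9.2500 5.0000]
Step 3: x=[1.9688 9.9688 9.0313 16.8594] v=[-2.8750 0.8750 -2.6250 2.4375]
Step 4: x=[2.7579 7.9532 10.5665 16.5118] v=[3.1562 -8.0625 6.1406 -1.3906]
Step 5: x=[4.1563 5.2921 12.9347 15.6778] v=[5.5936 -10.6445 9.4726 -3.3359]
Max displacement = 2.9687

Answer: 2.9687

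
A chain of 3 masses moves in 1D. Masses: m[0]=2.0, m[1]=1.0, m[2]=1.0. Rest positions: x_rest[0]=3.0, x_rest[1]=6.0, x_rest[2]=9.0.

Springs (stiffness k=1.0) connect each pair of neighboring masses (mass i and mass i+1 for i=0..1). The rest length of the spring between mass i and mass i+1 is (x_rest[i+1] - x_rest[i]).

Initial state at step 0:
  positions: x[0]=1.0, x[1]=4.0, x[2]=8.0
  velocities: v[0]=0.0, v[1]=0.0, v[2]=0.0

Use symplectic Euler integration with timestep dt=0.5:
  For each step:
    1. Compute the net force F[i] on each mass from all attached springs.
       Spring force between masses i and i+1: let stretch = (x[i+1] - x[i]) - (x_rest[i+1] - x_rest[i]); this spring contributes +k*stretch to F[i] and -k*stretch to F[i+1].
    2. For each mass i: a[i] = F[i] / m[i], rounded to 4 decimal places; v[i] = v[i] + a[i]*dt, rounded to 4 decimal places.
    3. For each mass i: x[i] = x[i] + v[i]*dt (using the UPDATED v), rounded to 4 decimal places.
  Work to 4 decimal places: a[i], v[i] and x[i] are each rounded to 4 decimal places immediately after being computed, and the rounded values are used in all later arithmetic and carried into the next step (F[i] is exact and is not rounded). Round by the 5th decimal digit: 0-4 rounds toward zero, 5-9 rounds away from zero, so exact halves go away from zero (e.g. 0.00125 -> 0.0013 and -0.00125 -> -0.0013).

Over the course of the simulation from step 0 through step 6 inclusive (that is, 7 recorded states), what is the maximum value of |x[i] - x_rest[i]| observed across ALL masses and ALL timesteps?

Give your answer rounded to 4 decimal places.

Step 0: x=[1.0000 4.0000 8.0000] v=[0.0000 0.0000 0.0000]
Step 1: x=[1.0000 4.2500 7.7500] v=[0.0000 0.5000 -0.5000]
Step 2: x=[1.0313 4.5625 7.3750] v=[0.0625 0.6250 -0.7500]
Step 3: x=[1.1290 4.6954 7.0469] v=[0.1953 0.2657 -0.6563]
Step 4: x=[1.2975 4.5245 6.8809] v=[0.3369 -0.3418 -0.3321]
Step 5: x=[1.4944 4.1360 6.8758] v=[0.3937 -0.7771 -0.0103]
Step 6: x=[1.6465 3.7720 6.9357] v=[0.3041 -0.7280 0.1198]
Max displacement = 2.2280

Answer: 2.2280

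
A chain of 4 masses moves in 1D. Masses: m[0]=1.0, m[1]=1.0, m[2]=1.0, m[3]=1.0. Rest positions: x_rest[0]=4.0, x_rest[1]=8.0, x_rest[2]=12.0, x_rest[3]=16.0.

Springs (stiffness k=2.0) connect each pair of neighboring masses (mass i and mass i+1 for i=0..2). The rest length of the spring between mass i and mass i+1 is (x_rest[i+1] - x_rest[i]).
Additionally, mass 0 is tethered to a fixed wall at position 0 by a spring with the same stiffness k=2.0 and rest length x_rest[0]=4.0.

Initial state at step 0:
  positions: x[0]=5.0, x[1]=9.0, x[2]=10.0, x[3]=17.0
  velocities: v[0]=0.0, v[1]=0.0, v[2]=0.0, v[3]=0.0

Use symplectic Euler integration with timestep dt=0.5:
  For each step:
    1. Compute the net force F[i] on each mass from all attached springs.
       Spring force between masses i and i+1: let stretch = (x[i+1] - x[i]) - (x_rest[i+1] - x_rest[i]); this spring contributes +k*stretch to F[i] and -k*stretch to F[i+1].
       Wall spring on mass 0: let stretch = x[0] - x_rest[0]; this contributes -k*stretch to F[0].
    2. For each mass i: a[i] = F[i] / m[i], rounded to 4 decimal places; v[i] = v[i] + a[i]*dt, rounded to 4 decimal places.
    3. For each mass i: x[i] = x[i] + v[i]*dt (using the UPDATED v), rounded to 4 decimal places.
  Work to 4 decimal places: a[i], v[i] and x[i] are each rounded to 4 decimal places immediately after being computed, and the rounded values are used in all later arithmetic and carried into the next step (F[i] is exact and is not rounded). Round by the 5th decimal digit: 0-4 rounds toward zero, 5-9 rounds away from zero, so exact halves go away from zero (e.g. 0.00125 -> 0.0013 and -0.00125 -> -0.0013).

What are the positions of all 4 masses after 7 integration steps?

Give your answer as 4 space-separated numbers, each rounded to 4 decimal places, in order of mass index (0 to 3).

Step 0: x=[5.0000 9.0000 10.0000 17.0000] v=[0.0000 0.0000 0.0000 0.0000]
Step 1: x=[4.5000 7.5000 13.0000 15.5000] v=[-1.0000 -3.0000 6.0000 -3.0000]
Step 2: x=[3.2500 7.2500 14.5000 14.7500] v=[-2.5000 -0.5000 3.0000 -1.5000]
Step 3: x=[2.3750 8.6250 12.5000 15.8750] v=[-1.7500 2.7500 -4.0000 2.2500]
Step 4: x=[3.4375 8.8125 10.2500 17.3125] v=[2.1250 0.3750 -4.5000 2.8750]
Step 5: x=[5.4688 7.0313 10.8125 17.2188] v=[4.0625 -3.5625 1.1250 -0.1875]
Step 6: x=[5.5469 6.3594 12.6876 15.9219] v=[0.1562 -1.3438 3.7501 -2.5938]
Step 7: x=[3.2578 8.4454 13.0157 15.0079] v=[-4.5782 4.1719 0.6562 -1.8281]

Answer: 3.2578 8.4454 13.0157 15.0079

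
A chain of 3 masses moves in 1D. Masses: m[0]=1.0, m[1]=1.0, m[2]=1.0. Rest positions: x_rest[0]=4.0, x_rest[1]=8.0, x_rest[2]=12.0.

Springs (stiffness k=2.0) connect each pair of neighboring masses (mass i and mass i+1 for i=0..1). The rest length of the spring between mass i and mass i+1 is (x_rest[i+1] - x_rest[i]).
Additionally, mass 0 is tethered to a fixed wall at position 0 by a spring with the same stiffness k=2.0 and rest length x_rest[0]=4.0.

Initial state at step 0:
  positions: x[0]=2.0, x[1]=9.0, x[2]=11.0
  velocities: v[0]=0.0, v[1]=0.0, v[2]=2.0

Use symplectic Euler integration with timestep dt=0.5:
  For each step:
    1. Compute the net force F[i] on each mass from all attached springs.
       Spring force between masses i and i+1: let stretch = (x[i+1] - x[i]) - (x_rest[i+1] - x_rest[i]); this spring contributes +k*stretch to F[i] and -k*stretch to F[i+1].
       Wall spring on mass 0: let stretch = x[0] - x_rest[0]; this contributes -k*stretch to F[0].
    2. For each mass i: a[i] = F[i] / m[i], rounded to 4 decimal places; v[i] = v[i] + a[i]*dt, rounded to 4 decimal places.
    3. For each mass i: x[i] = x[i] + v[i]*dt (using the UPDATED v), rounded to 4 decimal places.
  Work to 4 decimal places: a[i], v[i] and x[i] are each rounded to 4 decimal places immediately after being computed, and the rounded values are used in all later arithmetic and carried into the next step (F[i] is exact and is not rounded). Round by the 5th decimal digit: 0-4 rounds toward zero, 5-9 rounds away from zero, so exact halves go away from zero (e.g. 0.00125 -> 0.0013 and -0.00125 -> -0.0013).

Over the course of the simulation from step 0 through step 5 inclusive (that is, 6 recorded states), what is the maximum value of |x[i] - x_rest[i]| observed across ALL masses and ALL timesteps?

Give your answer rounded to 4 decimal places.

Step 0: x=[2.0000 9.0000 11.0000] v=[0.0000 0.0000 2.0000]
Step 1: x=[4.5000 6.5000 13.0000] v=[5.0000 -5.0000 4.0000]
Step 2: x=[5.7500 6.2500 13.7500] v=[2.5000 -0.5000 1.5000]
Step 3: x=[4.3750 9.5000 12.7500] v=[-2.7500 6.5000 -2.0000]
Step 4: x=[3.3750 11.8125 12.1250] v=[-2.0000 4.6250 -1.2500]
Step 5: x=[4.9063 10.0625 13.3438] v=[3.0625 -3.5000 2.4375]
Max displacement = 3.8125

Answer: 3.8125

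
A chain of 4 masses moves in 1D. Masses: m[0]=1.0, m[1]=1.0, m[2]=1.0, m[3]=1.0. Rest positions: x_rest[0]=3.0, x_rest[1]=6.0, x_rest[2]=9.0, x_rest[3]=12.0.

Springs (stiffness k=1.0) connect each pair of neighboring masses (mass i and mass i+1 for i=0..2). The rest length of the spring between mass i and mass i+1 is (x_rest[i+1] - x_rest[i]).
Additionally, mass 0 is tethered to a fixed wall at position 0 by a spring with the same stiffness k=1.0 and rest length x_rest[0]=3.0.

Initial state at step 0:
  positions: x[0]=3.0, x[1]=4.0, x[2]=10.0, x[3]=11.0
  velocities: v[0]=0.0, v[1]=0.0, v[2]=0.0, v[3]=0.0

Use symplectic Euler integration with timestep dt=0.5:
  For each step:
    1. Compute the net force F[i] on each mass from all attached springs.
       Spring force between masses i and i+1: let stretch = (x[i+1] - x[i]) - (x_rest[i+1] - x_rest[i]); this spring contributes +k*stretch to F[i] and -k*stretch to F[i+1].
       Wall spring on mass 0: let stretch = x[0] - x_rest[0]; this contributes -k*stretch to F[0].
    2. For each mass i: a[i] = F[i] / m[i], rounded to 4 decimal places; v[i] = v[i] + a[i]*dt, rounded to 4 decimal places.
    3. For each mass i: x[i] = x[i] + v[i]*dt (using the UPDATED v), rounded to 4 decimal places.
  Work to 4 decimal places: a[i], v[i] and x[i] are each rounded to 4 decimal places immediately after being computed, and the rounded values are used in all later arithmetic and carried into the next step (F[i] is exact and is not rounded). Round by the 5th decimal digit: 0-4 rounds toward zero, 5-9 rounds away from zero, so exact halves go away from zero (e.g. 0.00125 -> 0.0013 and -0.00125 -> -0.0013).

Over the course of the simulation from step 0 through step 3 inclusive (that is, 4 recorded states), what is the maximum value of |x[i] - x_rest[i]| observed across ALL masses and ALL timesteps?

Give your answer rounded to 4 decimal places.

Answer: 2.0937

Derivation:
Step 0: x=[3.0000 4.0000 10.0000 11.0000] v=[0.0000 0.0000 0.0000 0.0000]
Step 1: x=[2.5000 5.2500 8.7500 11.5000] v=[-1.0000 2.5000 -2.5000 1.0000]
Step 2: x=[2.0625 6.6875 7.3125 12.0625] v=[-0.8750 2.8750 -2.8750 1.1250]
Step 3: x=[2.2657 7.1250 6.9063 12.1875] v=[0.4063 0.8750 -0.8125 0.2500]
Max displacement = 2.0937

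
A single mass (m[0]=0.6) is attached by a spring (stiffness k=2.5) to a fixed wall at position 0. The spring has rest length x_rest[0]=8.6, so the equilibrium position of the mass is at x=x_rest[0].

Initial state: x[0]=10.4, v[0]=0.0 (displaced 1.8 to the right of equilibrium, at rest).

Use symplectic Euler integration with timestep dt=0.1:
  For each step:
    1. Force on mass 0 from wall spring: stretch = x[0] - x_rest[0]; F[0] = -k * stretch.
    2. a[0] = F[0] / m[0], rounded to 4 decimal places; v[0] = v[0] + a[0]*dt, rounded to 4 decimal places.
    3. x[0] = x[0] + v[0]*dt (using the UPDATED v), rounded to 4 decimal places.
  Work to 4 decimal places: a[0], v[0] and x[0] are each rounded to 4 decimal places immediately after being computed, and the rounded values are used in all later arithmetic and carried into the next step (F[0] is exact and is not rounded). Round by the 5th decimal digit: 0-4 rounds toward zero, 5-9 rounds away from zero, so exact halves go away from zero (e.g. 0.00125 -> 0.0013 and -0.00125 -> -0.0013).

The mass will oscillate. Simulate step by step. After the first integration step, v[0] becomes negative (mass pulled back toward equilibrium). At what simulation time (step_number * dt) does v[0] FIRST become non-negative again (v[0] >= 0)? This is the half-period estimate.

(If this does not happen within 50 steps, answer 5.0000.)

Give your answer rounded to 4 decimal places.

Answer: 1.6000

Derivation:
Step 0: x=[10.4000] v=[0.0000]
Step 1: x=[10.3250] v=[-0.7500]
Step 2: x=[10.1781] v=[-1.4688]
Step 3: x=[9.9655] v=[-2.1263]
Step 4: x=[9.6960] v=[-2.6953]
Step 5: x=[9.3808] v=[-3.1520]
Step 6: x=[9.0331] v=[-3.4773]
Step 7: x=[8.6673] v=[-3.6578]
Step 8: x=[8.2987] v=[-3.6858]
Step 9: x=[7.9427] v=[-3.5603]
Step 10: x=[7.6141] v=[-3.2864]
Step 11: x=[7.3265] v=[-2.8756]
Step 12: x=[7.0920] v=[-2.3450]
Step 13: x=[6.9203] v=[-1.7167]
Step 14: x=[6.8186] v=[-1.0168]
Step 15: x=[6.7911] v=[-0.2746]
Step 16: x=[6.8390] v=[0.4791]
First v>=0 after going negative at step 16, time=1.6000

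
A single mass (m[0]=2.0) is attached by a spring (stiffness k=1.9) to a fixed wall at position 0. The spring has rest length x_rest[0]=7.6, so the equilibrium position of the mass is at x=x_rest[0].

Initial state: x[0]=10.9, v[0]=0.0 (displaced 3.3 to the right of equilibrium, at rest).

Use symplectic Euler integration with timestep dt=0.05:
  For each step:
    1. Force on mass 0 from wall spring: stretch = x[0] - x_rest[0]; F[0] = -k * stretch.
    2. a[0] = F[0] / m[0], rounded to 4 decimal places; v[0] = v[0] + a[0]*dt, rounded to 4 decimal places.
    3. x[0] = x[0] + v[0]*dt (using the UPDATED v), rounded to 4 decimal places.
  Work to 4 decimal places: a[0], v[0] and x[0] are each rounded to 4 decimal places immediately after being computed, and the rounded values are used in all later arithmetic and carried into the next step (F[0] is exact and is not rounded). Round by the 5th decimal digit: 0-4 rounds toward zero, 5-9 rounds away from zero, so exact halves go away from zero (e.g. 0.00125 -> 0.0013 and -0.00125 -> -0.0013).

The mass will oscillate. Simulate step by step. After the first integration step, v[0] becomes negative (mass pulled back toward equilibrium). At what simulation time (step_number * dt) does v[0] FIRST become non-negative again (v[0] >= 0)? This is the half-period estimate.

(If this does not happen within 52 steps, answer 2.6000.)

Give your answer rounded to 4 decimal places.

Answer: 2.6000

Derivation:
Step 0: x=[10.9000] v=[0.0000]
Step 1: x=[10.8922] v=[-0.1568]
Step 2: x=[10.8765] v=[-0.3132]
Step 3: x=[10.8531] v=[-0.4688]
Step 4: x=[10.8219] v=[-0.6233]
Step 5: x=[10.7831] v=[-0.7763]
Step 6: x=[10.7367] v=[-0.9275]
Step 7: x=[10.6829] v=[-1.0765]
Step 8: x=[10.6218] v=[-1.2229]
Step 9: x=[10.5535] v=[-1.3664]
Step 10: x=[10.4782] v=[-1.5067]
Step 11: x=[10.3960] v=[-1.6434]
Step 12: x=[10.3072] v=[-1.7762]
Step 13: x=[10.2120] v=[-1.9048]
Step 14: x=[10.1106] v=[-2.0289]
Step 15: x=[10.0032] v=[-2.1482]
Step 16: x=[9.8901] v=[-2.2624]
Step 17: x=[9.7715] v=[-2.3712]
Step 18: x=[9.6478] v=[-2.4743]
Step 19: x=[9.5192] v=[-2.5716]
Step 20: x=[9.3861] v=[-2.6628]
Step 21: x=[9.2487] v=[-2.7476]
Step 22: x=[9.1074] v=[-2.8259]
Step 23: x=[8.9625] v=[-2.8975]
Step 24: x=[8.8144] v=[-2.9622]
Step 25: x=[8.6634] v=[-3.0199]
Step 26: x=[8.5099] v=[-3.0704]
Step 27: x=[8.3542] v=[-3.1136]
Step 28: x=[8.1967] v=[-3.1494]
Step 29: x=[8.0378] v=[-3.1777]
Step 30: x=[7.8779] v=[-3.1985]
Step 31: x=[7.7173] v=[-3.2117]
Step 32: x=[7.5564] v=[-3.2173]
Step 33: x=[7.3956] v=[-3.2152]
Step 34: x=[7.2353] v=[-3.2055]
Step 35: x=[7.0759] v=[-3.1882]
Step 36: x=[6.9177] v=[-3.1633]
Step 37: x=[6.7612] v=[-3.1309]
Step 38: x=[6.6066] v=[-3.0911]
Step 39: x=[6.4544] v=[-3.0439]
Step 40: x=[6.3049] v=[-2.9895]
Step 41: x=[6.1585] v=[-2.9280]
Step 42: x=[6.0155] v=[-2.8595]
Step 43: x=[5.8763] v=[-2.7842]
Step 44: x=[5.7412] v=[-2.7023]
Step 45: x=[5.6105] v=[-2.6140]
Step 46: x=[5.4845] v=[-2.5195]
Step 47: x=[5.3636] v=[-2.4190]
Step 48: x=[5.2480] v=[-2.3128]
Step 49: x=[5.1379] v=[-2.2011]
Step 50: x=[5.0337] v=[-2.0842]
Step 51: x=[4.9356] v=[-1.9623]
Step 52: x=[4.8438] v=[-1.8357]
v[0] did not become non-negative within 52 steps; using fallback time=2.6000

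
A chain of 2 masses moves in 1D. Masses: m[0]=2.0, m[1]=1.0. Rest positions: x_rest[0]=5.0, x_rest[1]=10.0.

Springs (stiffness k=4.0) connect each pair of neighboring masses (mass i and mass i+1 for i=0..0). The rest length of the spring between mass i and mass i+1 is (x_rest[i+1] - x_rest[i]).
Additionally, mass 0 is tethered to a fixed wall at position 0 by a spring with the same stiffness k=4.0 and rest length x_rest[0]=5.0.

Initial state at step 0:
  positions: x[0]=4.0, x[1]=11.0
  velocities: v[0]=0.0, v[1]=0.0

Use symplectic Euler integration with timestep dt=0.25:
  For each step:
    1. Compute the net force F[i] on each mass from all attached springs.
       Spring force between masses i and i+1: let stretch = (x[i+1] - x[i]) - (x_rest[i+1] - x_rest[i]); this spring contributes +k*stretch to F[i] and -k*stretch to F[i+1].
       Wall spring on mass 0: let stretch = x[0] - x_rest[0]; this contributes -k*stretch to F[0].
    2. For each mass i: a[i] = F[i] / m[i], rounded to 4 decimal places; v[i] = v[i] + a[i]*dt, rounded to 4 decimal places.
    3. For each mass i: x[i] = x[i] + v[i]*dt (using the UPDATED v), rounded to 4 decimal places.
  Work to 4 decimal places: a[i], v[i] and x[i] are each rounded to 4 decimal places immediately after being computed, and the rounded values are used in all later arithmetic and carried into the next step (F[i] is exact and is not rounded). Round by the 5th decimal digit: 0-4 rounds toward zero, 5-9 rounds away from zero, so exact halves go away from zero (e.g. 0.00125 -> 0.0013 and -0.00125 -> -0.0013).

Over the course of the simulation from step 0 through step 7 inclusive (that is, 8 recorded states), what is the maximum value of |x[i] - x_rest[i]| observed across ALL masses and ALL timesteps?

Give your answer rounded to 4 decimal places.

Step 0: x=[4.0000 11.0000] v=[0.0000 0.0000]
Step 1: x=[4.3750 10.5000] v=[1.5000 -2.0000]
Step 2: x=[4.9688 9.7188] v=[2.3750 -3.1250]
Step 3: x=[5.5352 9.0001] v=[2.2656 -2.8750]
Step 4: x=[5.8428 8.6651] v=[1.2305 -1.3399]
Step 5: x=[5.7729 8.8746] v=[-0.2798 0.8378]
Step 6: x=[5.3691 9.5586] v=[-1.6154 2.7361]
Step 7: x=[4.8178 10.4453] v=[-2.2052 3.5466]
Max displacement = 1.3349

Answer: 1.3349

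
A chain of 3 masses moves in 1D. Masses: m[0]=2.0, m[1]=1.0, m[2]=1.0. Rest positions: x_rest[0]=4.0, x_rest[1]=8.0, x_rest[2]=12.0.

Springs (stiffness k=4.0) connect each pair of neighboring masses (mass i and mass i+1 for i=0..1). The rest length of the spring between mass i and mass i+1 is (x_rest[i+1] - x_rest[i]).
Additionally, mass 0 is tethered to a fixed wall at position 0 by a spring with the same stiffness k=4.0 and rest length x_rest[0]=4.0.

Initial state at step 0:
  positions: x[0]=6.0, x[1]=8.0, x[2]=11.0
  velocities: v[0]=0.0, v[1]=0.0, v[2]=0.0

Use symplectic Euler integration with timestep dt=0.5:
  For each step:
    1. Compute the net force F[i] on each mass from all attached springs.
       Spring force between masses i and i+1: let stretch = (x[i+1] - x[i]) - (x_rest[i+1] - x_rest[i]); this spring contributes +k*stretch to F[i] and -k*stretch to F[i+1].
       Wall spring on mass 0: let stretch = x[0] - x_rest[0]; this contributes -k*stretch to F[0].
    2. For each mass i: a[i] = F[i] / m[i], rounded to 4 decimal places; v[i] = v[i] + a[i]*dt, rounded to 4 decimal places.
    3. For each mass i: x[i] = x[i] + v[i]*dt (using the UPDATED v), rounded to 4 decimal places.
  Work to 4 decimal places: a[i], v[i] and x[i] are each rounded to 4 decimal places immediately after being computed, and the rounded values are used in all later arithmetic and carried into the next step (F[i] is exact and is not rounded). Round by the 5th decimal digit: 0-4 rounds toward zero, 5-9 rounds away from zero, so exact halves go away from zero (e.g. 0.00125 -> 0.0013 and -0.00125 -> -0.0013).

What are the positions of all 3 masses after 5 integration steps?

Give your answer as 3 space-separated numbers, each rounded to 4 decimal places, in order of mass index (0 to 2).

Answer: 5.5000 7.7500 10.0000

Derivation:
Step 0: x=[6.0000 8.0000 11.0000] v=[0.0000 0.0000 0.0000]
Step 1: x=[4.0000 9.0000 12.0000] v=[-4.0000 2.0000 2.0000]
Step 2: x=[2.5000 8.0000 14.0000] v=[-3.0000 -2.0000 4.0000]
Step 3: x=[2.5000 7.5000 14.0000] v=[0.0000 -1.0000 0.0000]
Step 4: x=[3.7500 8.5000 11.5000] v=[2.5000 2.0000 -5.0000]
Step 5: x=[5.5000 7.7500 10.0000] v=[3.5000 -1.5000 -3.0000]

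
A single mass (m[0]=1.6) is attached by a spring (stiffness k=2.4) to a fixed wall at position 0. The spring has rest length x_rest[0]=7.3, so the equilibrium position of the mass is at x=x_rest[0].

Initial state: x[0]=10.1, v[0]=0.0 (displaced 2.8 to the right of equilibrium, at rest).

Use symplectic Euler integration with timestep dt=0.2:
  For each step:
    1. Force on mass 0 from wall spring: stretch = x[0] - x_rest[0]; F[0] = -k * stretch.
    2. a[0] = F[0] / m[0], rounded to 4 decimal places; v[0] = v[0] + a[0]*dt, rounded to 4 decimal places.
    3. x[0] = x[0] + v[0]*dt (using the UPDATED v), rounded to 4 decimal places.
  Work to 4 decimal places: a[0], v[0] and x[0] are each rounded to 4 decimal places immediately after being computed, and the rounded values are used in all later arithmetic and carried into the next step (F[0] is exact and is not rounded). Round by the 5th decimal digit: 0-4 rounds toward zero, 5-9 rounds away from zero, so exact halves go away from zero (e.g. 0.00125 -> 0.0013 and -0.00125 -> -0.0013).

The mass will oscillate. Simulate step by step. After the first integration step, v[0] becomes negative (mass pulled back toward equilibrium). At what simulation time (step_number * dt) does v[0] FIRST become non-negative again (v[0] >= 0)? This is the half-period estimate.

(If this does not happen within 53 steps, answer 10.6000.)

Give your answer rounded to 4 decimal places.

Answer: 2.6000

Derivation:
Step 0: x=[10.1000] v=[0.0000]
Step 1: x=[9.9320] v=[-0.8400]
Step 2: x=[9.6061] v=[-1.6296]
Step 3: x=[9.1418] v=[-2.3214]
Step 4: x=[8.5670] v=[-2.8739]
Step 5: x=[7.9162] v=[-3.2540]
Step 6: x=[7.2284] v=[-3.4389]
Step 7: x=[6.5449] v=[-3.4174]
Step 8: x=[5.9067] v=[-3.1909]
Step 9: x=[5.3521] v=[-2.7729]
Step 10: x=[4.9144] v=[-2.1885]
Step 11: x=[4.6198] v=[-1.4728]
Step 12: x=[4.4861] v=[-0.6687]
Step 13: x=[4.5212] v=[0.1755]
First v>=0 after going negative at step 13, time=2.6000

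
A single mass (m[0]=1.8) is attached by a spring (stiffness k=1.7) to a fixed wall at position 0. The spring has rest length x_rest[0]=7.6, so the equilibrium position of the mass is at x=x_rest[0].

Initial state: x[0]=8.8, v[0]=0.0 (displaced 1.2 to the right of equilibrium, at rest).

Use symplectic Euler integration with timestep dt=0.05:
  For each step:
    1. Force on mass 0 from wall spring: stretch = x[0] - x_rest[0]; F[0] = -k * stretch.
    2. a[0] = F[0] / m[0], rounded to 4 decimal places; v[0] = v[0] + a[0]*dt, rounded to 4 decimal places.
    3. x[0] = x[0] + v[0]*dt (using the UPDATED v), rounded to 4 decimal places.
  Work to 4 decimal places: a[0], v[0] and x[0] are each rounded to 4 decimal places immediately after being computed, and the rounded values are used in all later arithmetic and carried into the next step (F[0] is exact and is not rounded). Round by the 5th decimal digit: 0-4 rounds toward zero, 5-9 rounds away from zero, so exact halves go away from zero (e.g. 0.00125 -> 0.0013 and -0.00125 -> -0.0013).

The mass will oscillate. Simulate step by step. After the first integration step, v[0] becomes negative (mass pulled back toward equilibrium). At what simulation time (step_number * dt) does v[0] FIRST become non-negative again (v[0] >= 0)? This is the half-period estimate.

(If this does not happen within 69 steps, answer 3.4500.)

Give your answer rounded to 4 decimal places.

Step 0: x=[8.8000] v=[0.0000]
Step 1: x=[8.7972] v=[-0.0567]
Step 2: x=[8.7915] v=[-0.1132]
Step 3: x=[8.7830] v=[-0.1695]
Step 4: x=[8.7717] v=[-0.2254]
Step 5: x=[8.7577] v=[-0.2807]
Step 6: x=[8.7409] v=[-0.3354]
Step 7: x=[8.7214] v=[-0.3893]
Step 8: x=[8.6993] v=[-0.4423]
Step 9: x=[8.6746] v=[-0.4942]
Step 10: x=[8.6474] v=[-0.5449]
Step 11: x=[8.6177] v=[-0.5944]
Step 12: x=[8.5856] v=[-0.6425]
Step 13: x=[8.5512] v=[-0.6890]
Step 14: x=[8.5145] v=[-0.7339]
Step 15: x=[8.4756] v=[-0.7771]
Step 16: x=[8.4347] v=[-0.8185]
Step 17: x=[8.3918] v=[-0.8579]
Step 18: x=[8.3470] v=[-0.8953]
Step 19: x=[8.3005] v=[-0.9306]
Step 20: x=[8.2523] v=[-0.9637]
Step 21: x=[8.2026] v=[-0.9945]
Step 22: x=[8.1515] v=[-1.0230]
Step 23: x=[8.0991] v=[-1.0490]
Step 24: x=[8.0455] v=[-1.0726]
Step 25: x=[7.9908] v=[-1.0936]
Step 26: x=[7.9352] v=[-1.1121]
Step 27: x=[7.8788] v=[-1.1279]
Step 28: x=[7.8217] v=[-1.1411]
Step 29: x=[7.7641] v=[-1.1516]
Step 30: x=[7.7061] v=[-1.1594]
Step 31: x=[7.6479] v=[-1.1644]
Step 32: x=[7.5896] v=[-1.1667]
Step 33: x=[7.5313] v=[-1.1662]
Step 34: x=[7.4732] v=[-1.1630]
Step 35: x=[7.4154] v=[-1.1570]
Step 36: x=[7.3580] v=[-1.1483]
Step 37: x=[7.3012] v=[-1.1369]
Step 38: x=[7.2451] v=[-1.1228]
Step 39: x=[7.1898] v=[-1.1060]
Step 40: x=[7.1355] v=[-1.0866]
Step 41: x=[7.0823] v=[-1.0647]
Step 42: x=[7.0303] v=[-1.0403]
Step 43: x=[6.9796] v=[-1.0134]
Step 44: x=[6.9304] v=[-0.9841]
Step 45: x=[6.8828] v=[-0.9525]
Step 46: x=[6.8369] v=[-0.9186]
Step 47: x=[6.7928] v=[-0.8826]
Step 48: x=[6.7506] v=[-0.8445]
Step 49: x=[6.7104] v=[-0.8044]
Step 50: x=[6.6723] v=[-0.7624]
Step 51: x=[6.6364] v=[-0.7186]
Step 52: x=[6.6027] v=[-0.6731]
Step 53: x=[6.5714] v=[-0.6260]
Step 54: x=[6.5425] v=[-0.5774]
Step 55: x=[6.5161] v=[-0.5275]
Step 56: x=[6.4923] v=[-0.4763]
Step 57: x=[6.4711] v=[-0.4240]
Step 58: x=[6.4526] v=[-0.3707]
Step 59: x=[6.4368] v=[-0.3165]
Step 60: x=[6.4237] v=[-0.2616]
Step 61: x=[6.4134] v=[-0.2061]
Step 62: x=[6.4059] v=[-0.1501]
Step 63: x=[6.4012] v=[-0.0937]
Step 64: x=[6.3993] v=[-0.0371]
Step 65: x=[6.4003] v=[0.0196]
First v>=0 after going negative at step 65, time=3.2500

Answer: 3.2500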